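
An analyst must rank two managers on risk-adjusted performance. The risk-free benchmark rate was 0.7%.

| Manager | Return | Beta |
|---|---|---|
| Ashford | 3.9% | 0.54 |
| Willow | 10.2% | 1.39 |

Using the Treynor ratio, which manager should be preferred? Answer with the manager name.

Ashford: Treynor = (3.9% − 0.7%) / 0.54 = 5.926
Willow: Treynor = (10.2% − 0.7%) / 1.39 = 6.835
Highest: Willow (6.835).

Willow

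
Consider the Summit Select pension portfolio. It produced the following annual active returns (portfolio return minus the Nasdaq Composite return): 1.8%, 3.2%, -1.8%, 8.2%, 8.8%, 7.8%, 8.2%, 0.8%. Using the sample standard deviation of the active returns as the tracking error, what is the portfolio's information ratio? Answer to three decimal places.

1.122

Mean return μ = 37.00 / 8 = 4.6250%
Sample std dev = √[118.9950 / 7] = 4.1230%
IR = μ / tracking error = 4.6250 / 4.1230 = 1.1218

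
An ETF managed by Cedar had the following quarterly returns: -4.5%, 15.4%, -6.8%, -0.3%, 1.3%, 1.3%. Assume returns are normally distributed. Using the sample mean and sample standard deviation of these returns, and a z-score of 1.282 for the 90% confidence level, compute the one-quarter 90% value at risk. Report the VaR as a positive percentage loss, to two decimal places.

8.87

μ = (-4.5 + 15.4 − 6.8 − 0.3 + 1.3 + 1.3) / 6 = 6.40 / 6 = 1.0667%
Sample std dev = √[300.2933 / 5] = 7.7498%
VaR = −(μ − z·σ) = −(1.0667 − 1.282 × 7.7498) = −(-8.8685) = 8.8685%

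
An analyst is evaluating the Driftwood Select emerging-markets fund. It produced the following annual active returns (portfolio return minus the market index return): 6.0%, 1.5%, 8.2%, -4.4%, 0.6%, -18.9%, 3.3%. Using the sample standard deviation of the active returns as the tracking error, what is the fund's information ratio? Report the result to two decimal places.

-0.06

Mean return r̄ = -3.70 / 7 = -0.5286%
Σ(r − r̄)² = (6 − (-0.5286))² + (1.5 − (-0.5286))² + … = 491.3543
sample σ = √(491.3543 / 6) = √81.8924 = 9.0494%
IR = r̄ / tracking error = -0.5286 / 9.0494 = -0.0584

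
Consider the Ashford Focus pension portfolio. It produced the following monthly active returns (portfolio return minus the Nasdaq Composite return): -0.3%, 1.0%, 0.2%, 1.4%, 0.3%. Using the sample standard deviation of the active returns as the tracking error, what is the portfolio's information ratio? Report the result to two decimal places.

0.77

r̄ = (-0.3 + 1 + 0.2 + 1.4 + 0.3) / 5 = 0.5200%
Sample std dev = √[1.8280 / 4] = 0.6760%
IR = r̄ / tracking error = 0.5200 / 0.6760 = 0.7692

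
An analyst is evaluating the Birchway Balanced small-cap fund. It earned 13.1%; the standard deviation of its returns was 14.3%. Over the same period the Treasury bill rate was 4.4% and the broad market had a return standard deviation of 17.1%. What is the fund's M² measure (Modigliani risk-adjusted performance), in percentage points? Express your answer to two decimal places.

14.80

Sharpe = (Rp − Rf) / σp = (13.1% − 4.4%) / 14.3% = 0.6084
M² = Rf + Sharpe × σm = 4.4% + 0.6084 × 17.1% = 14.8036%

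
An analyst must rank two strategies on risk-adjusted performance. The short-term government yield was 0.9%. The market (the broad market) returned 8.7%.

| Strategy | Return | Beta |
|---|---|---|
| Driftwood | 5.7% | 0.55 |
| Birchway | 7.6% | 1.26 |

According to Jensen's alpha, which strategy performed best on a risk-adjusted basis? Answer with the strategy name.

Driftwood

Driftwood: α = 5.7% − [0.9% + 0.55 × (8.7% − 0.9%)] = 0.510
Birchway: α = 7.6% − [0.9% + 1.26 × (8.7% − 0.9%)] = -3.128
Highest: Driftwood (0.510).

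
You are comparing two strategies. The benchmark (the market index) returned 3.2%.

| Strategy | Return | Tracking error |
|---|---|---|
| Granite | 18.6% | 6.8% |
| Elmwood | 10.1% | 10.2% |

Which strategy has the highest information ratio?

Granite

Granite: IR = (18.6% − 3.2%) / 6.8% = 2.265
Elmwood: IR = (10.1% − 3.2%) / 10.2% = 0.676
Highest: Granite (2.265).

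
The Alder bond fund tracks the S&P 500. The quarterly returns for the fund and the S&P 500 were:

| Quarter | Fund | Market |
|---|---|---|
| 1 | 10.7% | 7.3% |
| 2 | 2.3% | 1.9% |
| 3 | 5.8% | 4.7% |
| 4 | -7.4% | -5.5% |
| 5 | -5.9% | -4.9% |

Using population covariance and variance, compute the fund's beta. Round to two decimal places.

r̄p = 1.1000%,  r̄m = 0.7000%
Cov = Σ(rp − r̄p)(rm − r̄m) / 5 = 35.1000
Var(rm) = Σ(rm − r̄m)² / 5 = 26.1600
β = Cov / Var = 35.1000 / 26.1600 = 1.3417

1.34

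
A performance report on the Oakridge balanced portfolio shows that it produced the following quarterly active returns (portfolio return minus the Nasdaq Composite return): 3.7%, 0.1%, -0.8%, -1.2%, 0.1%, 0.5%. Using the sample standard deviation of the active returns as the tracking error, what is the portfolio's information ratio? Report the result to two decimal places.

Mean return r̄ = 2.40 / 6 = 0.4000%
Sample std dev = √[15.0800 / 5] = 1.7367%
IR = r̄ / tracking error = 0.4000 / 1.7367 = 0.2303

0.23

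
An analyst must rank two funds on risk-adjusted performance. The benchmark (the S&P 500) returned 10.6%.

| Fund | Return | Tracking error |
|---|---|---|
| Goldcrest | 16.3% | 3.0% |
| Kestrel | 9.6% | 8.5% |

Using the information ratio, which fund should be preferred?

Goldcrest: IR = (16.3% − 10.6%) / 3.0% = 1.900
Kestrel: IR = (9.6% − 10.6%) / 8.5% = -0.118
Highest: Goldcrest (1.900).

Goldcrest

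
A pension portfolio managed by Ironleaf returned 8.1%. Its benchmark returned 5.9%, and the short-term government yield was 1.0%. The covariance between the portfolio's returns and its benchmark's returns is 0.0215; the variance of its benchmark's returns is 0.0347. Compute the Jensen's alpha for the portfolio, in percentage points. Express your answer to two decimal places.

β = Cov / Var = 0.0215 / 0.0347 = 0.6196
E[R] = Rf + β(Rm − Rf) = 1.0% + 0.6196 × (5.9% − 1.0%) = 4.0360%
α = Rp − E[R] = 8.1% − 4.0360% = 4.0640

4.06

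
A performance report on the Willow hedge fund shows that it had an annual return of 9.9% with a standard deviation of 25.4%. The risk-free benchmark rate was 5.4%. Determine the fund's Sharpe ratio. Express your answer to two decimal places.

0.18

Sharpe = (Rp − Rf) / σp = (9.9% − 5.4%) / 25.4% = 4.50% / 25.4% = 0.1772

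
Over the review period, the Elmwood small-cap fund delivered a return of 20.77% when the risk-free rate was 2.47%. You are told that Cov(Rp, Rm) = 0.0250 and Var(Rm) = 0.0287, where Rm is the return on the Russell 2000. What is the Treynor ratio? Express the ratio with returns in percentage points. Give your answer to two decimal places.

21.01

β = Cov / Var = 0.0250 / 0.0287 = 0.8711
Treynor = (Rp − Rf) / β = (20.77% − 2.47%) / 0.8711 = 18.30 / 0.8711 = 21.0079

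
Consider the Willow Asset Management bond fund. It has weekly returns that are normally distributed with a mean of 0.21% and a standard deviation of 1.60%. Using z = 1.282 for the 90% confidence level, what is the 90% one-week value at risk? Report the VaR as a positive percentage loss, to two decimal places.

1.84

VaR (as % loss) = −(μ − z·σ) = −(0.21% − 1.282 × 1.60%) = −(-1.8412%) = 1.8412%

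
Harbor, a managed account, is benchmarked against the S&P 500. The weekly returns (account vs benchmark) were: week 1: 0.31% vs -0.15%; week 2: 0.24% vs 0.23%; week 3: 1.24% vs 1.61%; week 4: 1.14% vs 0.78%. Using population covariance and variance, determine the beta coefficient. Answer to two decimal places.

0.62

r̄p = 0.7325%,  r̄m = 0.6175%
Cov = Σ(rp − r̄p)(rm − r̄m) / 4 = 0.2713
Var(rm) = Σ(rm − r̄m)² / 4 = 0.4377
β = Cov / Var = 0.2713 / 0.4377 = 0.6198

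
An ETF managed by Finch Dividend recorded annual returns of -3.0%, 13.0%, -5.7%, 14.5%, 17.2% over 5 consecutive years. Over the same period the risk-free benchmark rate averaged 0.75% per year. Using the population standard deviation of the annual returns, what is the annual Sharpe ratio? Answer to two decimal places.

0.67

r̄ = (-3 + 13 − 5.7 + 14.5 + 17.2) / 5 = 7.2000%
Σ(r − r̄)² = (-3 − 7.2000)² + (13 − 7.2000)² + … = 457.3800
population σ = √(457.3800 / 5) = √91.4760 = 9.5643%
Sharpe = (r̄ − rf) / σ = (7.2000 − 0.75) / 9.5643 = 6.4500 / 9.5643 = 0.6744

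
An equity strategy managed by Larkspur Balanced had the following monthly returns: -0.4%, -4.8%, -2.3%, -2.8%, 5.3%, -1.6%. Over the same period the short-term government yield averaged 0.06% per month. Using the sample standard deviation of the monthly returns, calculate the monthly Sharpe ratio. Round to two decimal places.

r̄ = (-0.4 − 4.8 − 2.3 − 2.8 + 5.3 − 1.6) / 6 = -6.60 / 6 = -1.1000%
Sample std dev = √[59.7200 / 5] = 3.4560%
Sharpe = (r̄ − rf) / σ = (-1.1000 − 0.06) / 3.4560 = -1.1600 / 3.4560 = -0.3356

-0.34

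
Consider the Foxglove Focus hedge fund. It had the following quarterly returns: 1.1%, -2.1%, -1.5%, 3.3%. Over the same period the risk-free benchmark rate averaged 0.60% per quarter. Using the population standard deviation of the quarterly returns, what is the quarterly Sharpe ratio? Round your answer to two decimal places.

-0.19

μ = (1.1 − 2.1 − 1.5 + 3.3) / 4 = 0.80 / 4 = 0.2000%
Σ(r − μ)² = (1.1 − 0.2000)² + (-2.1 − 0.2000)² + … = 18.6000
population σ = √(18.6000 / 4) = √4.6500 = 2.1564%
Sharpe = (μ − rf) / σ = (0.2000 − 0.6) / 2.1564 = -0.4000 / 2.1564 = -0.1855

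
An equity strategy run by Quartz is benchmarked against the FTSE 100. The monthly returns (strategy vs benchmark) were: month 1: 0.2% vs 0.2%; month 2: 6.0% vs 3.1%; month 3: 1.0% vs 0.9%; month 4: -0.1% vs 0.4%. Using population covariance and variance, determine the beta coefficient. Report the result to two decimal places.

2.13

r̄p = 1.7750%,  r̄m = 1.1500%
Cov = Σ(rp − r̄p)(rm − r̄m) / 4 = 2.8338
Var(rm) = Σ(rm − r̄m)² / 4 = 1.3325
β = Cov / Var = 2.8338 / 1.3325 = 2.1267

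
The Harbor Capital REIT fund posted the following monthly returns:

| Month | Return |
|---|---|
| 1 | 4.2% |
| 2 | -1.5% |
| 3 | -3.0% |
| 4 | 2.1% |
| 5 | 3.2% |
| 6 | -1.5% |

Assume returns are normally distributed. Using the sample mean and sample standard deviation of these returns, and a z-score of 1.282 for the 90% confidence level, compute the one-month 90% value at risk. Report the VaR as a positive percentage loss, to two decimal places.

Mean return μ = 3.50 / 6 = 0.5833%
Sample std dev = √[43.7483 / 5] = 2.9580%
VaR = −(μ − z·σ) = −(0.5833 − 1.282 × 2.9580) = −(-3.2089) = 3.2089%

3.21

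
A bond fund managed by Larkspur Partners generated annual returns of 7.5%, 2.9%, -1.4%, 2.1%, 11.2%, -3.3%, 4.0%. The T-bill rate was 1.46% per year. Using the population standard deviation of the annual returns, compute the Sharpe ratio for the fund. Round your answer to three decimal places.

0.397

μ = (7.5 + 2.9 − 1.4 + 2.1 + 11.2 − 3.3 + 4) / 7 = 3.2857%
Σ(r − μ)² = 147.7886; population σ = √(147.7886/7) = 4.5949%
Sharpe = (μ − rf) / σ = (3.2857 − 1.46) / 4.5949 = 1.8257 / 4.5949 = 0.3973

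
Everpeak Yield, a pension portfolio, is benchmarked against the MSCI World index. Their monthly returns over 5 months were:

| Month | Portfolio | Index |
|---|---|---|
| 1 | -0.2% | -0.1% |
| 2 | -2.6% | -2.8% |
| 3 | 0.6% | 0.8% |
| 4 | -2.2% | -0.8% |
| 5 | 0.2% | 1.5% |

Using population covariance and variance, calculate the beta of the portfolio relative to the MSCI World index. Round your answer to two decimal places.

r̄p = -0.8400%,  r̄m = -0.2800%
Cov = Σ(rp − r̄p)(rm − r̄m) / 5 = 1.7328
Var(rm) = Σ(rm − r̄m)² / 5 = 2.1976
β = Cov / Var = 1.7328 / 2.1976 = 0.7885

0.79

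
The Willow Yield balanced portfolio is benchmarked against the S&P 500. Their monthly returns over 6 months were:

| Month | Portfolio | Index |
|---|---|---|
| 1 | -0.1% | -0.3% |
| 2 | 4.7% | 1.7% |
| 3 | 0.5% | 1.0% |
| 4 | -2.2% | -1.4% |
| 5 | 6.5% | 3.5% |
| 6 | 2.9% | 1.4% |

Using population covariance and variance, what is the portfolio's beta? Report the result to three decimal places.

1.834

r̄p = 2.0500%,  r̄m = 0.9833%
Cov = Σ(rp − r̄p)(rm − r̄m) / 6 = 4.3858
Var(rm) = Σ(rm − r̄m)² / 6 = 2.3914
β = Cov / Var = 4.3858 / 2.3914 = 1.8340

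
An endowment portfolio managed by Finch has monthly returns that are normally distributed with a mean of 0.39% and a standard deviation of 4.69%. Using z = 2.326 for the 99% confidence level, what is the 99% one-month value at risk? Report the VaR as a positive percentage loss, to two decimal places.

VaR (as % loss) = −(μ − z·σ) = −(0.39% − 2.326 × 4.69%) = −(-10.51894%) = 10.51894%

10.52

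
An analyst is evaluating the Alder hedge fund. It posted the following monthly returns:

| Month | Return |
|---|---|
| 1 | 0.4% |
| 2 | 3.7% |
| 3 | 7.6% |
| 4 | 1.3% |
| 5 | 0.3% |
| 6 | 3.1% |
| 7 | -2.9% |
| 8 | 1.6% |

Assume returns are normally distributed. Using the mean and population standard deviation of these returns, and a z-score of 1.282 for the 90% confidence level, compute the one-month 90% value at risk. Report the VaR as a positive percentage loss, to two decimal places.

r̄ = (0.4 + 3.7 + 7.6 + 1.3 + 0.3 + 3.1 − 2.9 + 1.6) / 8 = 15.10 / 8 = 1.8875%
Σ(r − r̄)² = (0.4 − 1.8875)² + (3.7 − 1.8875)² + (7.6 − 1.8875)² + … = 65.4688
σ = √[65.4688 / 8] = 2.8607%
VaR = −(r̄ − z·σ) = −(1.8875 − 1.282 × 2.8607) = −(-1.7799) = 1.7799%

1.78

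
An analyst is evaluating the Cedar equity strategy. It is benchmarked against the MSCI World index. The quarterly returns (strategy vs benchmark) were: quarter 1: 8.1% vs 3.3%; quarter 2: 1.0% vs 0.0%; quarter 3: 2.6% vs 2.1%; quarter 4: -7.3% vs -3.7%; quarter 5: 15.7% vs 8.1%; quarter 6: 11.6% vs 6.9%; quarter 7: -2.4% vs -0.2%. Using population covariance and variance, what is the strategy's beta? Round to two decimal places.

r̄p = 4.1857%,  r̄m = 2.3571%
Cov = Σ(rp − r̄p)(rm − r̄m) / 7 = 28.2608
Var(rm) = Σ(rm − r̄m)² / 7 = 14.7653
β = Cov / Var = 28.2608 / 14.7653 = 1.9140

1.91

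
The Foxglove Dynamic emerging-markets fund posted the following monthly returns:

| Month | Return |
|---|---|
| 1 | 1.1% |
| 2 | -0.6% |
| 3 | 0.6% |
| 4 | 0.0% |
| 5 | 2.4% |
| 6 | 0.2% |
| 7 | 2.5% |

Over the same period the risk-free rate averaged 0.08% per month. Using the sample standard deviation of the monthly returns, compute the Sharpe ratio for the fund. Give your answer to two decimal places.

r̄ = (1.1 − 0.6 + 0.6 + 0 + 2.4 + 0.2 + 2.5) / 7 = 6.20 / 7 = 0.8857%
Σ(r − r̄)² = 8.4886; sample σ = √(8.4886/6) = 1.1894%
Sharpe = (r̄ − rf) / σ = (0.8857 − 0.08) / 1.1894 = 0.8057 / 1.1894 = 0.6774

0.68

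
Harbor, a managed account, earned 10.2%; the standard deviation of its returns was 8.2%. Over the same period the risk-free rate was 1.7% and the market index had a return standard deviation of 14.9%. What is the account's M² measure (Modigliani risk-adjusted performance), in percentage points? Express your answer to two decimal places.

Sharpe = (Rp − Rf) / σp = (10.2% − 1.7%) / 8.2% = 1.0366
M² = Rf + Sharpe × σm = 1.7% + 1.0366 × 14.9% = 17.1453%

17.15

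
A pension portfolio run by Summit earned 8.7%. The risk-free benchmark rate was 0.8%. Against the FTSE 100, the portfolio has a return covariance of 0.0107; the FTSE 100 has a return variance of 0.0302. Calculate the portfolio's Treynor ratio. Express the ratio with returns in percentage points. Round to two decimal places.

22.30

β = Cov / Var = 0.0107 / 0.0302 = 0.3543
Treynor = (Rp − Rf) / β = (8.7% − 0.8%) / 0.3543 = 7.90 / 0.3543 = 22.2975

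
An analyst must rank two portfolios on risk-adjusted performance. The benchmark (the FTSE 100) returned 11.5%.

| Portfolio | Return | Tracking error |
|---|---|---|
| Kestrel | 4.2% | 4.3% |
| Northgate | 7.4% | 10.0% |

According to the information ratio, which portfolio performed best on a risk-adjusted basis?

Northgate

Kestrel: IR = (4.2% − 11.5%) / 4.3% = -1.698
Northgate: IR = (7.4% − 11.5%) / 10.0% = -0.410
Highest: Northgate (-0.410).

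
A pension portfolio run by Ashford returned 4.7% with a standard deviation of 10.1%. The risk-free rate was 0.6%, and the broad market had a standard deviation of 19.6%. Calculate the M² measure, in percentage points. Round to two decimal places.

8.56

Sharpe = (Rp − Rf) / σp = (4.7% − 0.6%) / 10.1% = 0.4059
M² = Rf + Sharpe × σm = 0.6% + 0.4059 × 19.6% = 8.5556%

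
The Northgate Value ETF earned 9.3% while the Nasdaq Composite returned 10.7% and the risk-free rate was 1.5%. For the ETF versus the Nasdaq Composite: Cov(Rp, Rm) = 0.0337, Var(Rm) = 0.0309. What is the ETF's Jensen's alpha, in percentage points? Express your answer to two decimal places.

β = Cov / Var = 0.0337 / 0.0309 = 1.0906
E[R] = Rf + β(Rm − Rf) = 1.5% + 1.0906 × (10.7% − 1.5%) = 11.5335%
α = Rp − E[R] = 9.3% − 11.5335% = -2.2335

-2.23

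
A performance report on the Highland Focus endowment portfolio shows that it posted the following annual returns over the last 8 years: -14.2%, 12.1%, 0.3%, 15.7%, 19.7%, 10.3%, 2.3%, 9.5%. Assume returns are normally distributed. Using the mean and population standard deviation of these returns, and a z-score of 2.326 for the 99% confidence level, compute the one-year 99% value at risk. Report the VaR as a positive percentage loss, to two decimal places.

16.25

r̄ = (-14.2 + 12.1 + 0.3 + 15.7 + 19.7 + 10.3 + 2.3 + 9.5) / 8 = 6.9625%
Σ(r − r̄)² = 796.5388; population σ = √(796.5388/8) = 9.9783%
VaR = −(r̄ − z·σ) = −(6.9625 − 2.326 × 9.9783) = −(-16.2470) = 16.2470%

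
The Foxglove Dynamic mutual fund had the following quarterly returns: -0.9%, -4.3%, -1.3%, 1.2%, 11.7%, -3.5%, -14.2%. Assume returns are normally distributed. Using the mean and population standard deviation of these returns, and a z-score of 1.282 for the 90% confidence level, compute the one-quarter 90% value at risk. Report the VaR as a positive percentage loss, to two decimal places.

μ = (-0.9 − 4.3 − 1.3 + 1.2 + 11.7 − 3.5 − 14.2) / 7 = -11.30 / 7 = -1.6143%
Population std dev = √[354.9686 / 7] = 7.1211%
VaR = −(μ − z·σ) = −(-1.6143 − 1.282 × 7.1211) = −(-10.7436) = 10.7436%

10.74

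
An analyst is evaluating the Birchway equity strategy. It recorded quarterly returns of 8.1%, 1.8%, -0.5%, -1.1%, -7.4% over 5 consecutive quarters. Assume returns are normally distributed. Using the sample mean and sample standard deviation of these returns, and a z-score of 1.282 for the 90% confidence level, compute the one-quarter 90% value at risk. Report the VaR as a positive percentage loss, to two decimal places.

r̄ = (8.1 + 1.8 − 0.5 − 1.1 − 7.4) / 5 = 0.1800%
Σ(r − r̄)² = 124.9080; sample σ = √(124.9080/4) = 5.5881%
VaR = −(r̄ − z·σ) = −(0.1800 − 1.282 × 5.5881) = −(-6.9839) = 6.9839%

6.98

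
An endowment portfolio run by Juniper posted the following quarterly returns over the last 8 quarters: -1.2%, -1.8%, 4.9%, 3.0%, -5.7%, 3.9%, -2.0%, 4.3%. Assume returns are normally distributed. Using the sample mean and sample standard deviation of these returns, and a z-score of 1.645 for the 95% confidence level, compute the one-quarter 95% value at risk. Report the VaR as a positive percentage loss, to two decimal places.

5.67

r̄ = (-1.2 − 1.8 + 4.9 + 3 − 5.7 + 3.9 − 2 + 4.3) / 8 = 0.6750%
Σ(r − r̄)² = (-1.2 − 0.6750)² + (-1.8 − 0.6750)² + (4.9 − 0.6750)² + … = 104.2350
σ = √[104.2350 / 7] = 3.8588%
VaR = −(r̄ − z·σ) = −(0.6750 − 1.645 × 3.8588) = −(-5.6727) = 5.6727%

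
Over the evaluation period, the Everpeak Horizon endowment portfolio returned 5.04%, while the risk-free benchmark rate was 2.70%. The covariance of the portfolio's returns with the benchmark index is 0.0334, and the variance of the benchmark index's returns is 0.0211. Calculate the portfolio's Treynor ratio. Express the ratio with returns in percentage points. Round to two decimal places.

1.48

β = Cov / Var = 0.0334 / 0.0211 = 1.5829
Treynor = (Rp − Rf) / β = (5.04% − 2.70%) / 1.5829 = 2.34 / 1.5829 = 1.4783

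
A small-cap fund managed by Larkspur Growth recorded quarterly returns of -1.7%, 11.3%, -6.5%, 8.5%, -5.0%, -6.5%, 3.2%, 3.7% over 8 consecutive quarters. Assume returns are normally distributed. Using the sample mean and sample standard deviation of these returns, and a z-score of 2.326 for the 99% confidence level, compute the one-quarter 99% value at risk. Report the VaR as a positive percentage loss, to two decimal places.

μ = (-1.7 + 11.3 − 6.5 + 8.5 − 5 − 6.5 + 3.2 + 3.7) / 8 = 7.00 / 8 = 0.8750%
Sample σ = √[Σ(r − μ)² / 7] = √[330.1350 / 7] = √47.1621 = 6.8675%
VaR = −(μ − z·σ) = −(0.8750 − 2.326 × 6.8675) = −(-15.0988) = 15.0988%

15.10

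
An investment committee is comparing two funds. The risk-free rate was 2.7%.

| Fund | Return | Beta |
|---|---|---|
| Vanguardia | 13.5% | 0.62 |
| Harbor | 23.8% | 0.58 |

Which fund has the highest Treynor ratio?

Vanguardia: Treynor = (13.5% − 2.7%) / 0.62 = 17.419
Harbor: Treynor = (23.8% − 2.7%) / 0.58 = 36.379
Highest: Harbor (36.379).

Harbor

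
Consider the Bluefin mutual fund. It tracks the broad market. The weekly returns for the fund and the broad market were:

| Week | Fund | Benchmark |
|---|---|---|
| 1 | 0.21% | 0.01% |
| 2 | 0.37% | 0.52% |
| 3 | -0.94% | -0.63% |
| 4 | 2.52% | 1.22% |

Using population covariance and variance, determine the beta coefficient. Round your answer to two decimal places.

r̄p = 0.5400%,  r̄m = 0.2800%
Cov = Σ(rp − r̄p)(rm − r̄m) / 4 = 0.8141
Var(rm) = Σ(rm − r̄m)² / 4 = 0.4606
β = Cov / Var = 0.8141 / 0.4606 = 1.7675

1.77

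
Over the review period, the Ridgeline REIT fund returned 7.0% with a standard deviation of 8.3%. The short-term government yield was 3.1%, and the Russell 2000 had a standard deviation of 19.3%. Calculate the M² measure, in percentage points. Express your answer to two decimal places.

Sharpe = (Rp − Rf) / σp = (7.0% − 3.1%) / 8.3% = 0.4699
M² = Rf + Sharpe × σm = 3.1% + 0.4699 × 19.3% = 12.1691%

12.17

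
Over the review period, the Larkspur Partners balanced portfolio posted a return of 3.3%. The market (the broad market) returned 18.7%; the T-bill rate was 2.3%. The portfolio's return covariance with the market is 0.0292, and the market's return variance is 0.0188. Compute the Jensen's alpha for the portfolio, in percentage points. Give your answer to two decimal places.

β = Cov / Var = 0.0292 / 0.0188 = 1.5532
E[R] = Rf + β(Rm − Rf) = 2.3% + 1.5532 × (18.7% − 2.3%) = 27.7725%
α = Rp − E[R] = 3.3% − 27.7725% = -24.4725

-24.47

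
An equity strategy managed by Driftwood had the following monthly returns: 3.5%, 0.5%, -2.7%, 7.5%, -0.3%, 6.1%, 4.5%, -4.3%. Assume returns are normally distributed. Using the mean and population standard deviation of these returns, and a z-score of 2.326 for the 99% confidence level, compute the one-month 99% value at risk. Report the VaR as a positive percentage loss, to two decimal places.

μ = (3.5 + 0.5 − 2.7 + 7.5 − 0.3 + 6.1 + 4.5 − 4.3) / 8 = 1.8500%
Σ(r − μ)² = (3.5 − 1.8500)² + (0.5 − 1.8500)² + (-2.7 − 1.8500)² + … = 124.7000
population σ = √(124.7000 / 8) = √15.5875 = 3.9481%
VaR = −(μ − z·σ) = −(1.8500 − 2.326 × 3.9481) = −(-7.3333) = 7.3333%

7.33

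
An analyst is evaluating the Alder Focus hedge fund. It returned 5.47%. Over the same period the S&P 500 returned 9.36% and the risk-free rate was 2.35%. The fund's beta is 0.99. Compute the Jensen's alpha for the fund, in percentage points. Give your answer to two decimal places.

-3.82

CAPM expected return = Rf + β(Rm − Rf) = 2.35% + 0.99 × (9.36% − 2.35%) = 2.35 + 0.99 × 7.01 = 9.2899%
Jensen's α = Rp − E[R] = 5.47% − 9.2899% = -3.8199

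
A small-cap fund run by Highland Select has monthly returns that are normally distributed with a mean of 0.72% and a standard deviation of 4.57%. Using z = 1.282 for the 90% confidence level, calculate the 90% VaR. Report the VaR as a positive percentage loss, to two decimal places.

VaR (as % loss) = −(μ − z·σ) = −(0.72% − 1.282 × 4.57%) = −(-5.13874%) = 5.13874%

5.14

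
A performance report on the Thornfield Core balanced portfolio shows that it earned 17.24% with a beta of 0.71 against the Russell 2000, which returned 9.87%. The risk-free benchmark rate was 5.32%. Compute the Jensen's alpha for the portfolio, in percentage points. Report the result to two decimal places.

CAPM expected return = Rf + β(Rm − Rf) = 5.32% + 0.71 × (9.87% − 5.32%) = 5.32 + 0.71 × 4.55 = 8.5505%
Jensen's α = Rp − E[R] = 17.24% − 8.5505% = 8.6895

8.69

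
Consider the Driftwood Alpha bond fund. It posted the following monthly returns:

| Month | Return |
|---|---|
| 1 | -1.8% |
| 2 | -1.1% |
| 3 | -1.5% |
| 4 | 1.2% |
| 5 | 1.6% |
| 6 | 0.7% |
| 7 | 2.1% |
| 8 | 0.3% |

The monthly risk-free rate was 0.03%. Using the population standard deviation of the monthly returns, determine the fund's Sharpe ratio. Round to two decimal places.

r̄ = (-1.8 − 1.1 − 1.5 + 1.2 + 1.6 + 0.7 + 2.1 + 0.3) / 8 = 0.1875%
Population std dev = √[15.4088 / 8] = 1.3878%
Sharpe = (r̄ − rf) / σ = (0.1875 − 0.03) / 1.3878 = 0.1575 / 1.3878 = 0.1135

0.11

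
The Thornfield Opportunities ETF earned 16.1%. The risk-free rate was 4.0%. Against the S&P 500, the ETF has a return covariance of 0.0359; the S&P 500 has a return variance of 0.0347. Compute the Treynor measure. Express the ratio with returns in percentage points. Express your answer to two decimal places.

11.70

β = Cov / Var = 0.0359 / 0.0347 = 1.0346
Treynor = (Rp − Rf) / β = (16.1% − 4.0%) / 1.0346 = 12.10 / 1.0346 = 11.6953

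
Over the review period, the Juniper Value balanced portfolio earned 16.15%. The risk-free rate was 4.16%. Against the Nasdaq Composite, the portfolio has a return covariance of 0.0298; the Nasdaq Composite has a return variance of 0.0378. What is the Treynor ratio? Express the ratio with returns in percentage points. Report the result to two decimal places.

15.21

β = Cov / Var = 0.0298 / 0.0378 = 0.7884
Treynor = (Rp − Rf) / β = (16.15% − 4.16%) / 0.7884 = 11.99 / 0.7884 = 15.2080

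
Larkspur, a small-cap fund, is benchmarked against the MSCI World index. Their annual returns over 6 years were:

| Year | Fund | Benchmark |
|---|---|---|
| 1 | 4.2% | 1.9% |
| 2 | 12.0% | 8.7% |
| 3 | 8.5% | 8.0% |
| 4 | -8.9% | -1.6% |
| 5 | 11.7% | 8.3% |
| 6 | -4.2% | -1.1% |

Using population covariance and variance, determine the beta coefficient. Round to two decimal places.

r̄p = 3.8833%,  r̄m = 4.0333%
Cov = Σ(rp − r̄p)(rm − r̄m) / 6 = 33.7289
Var(rm) = Σ(rm − r̄m)² / 6 = 19.7256
β = Cov / Var = 33.7289 / 19.7256 = 1.7099

1.71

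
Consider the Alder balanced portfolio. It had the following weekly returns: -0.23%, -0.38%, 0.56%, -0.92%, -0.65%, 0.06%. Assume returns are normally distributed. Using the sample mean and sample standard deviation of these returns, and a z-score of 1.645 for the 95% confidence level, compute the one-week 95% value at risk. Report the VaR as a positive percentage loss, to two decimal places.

r̄ = (-0.23 − 0.38 + 0.56 − 0.92 − 0.65 + 0.06) / 6 = -0.2600%
Σ(r − r̄)² = (-0.23 − (-0.2600))² + (-0.38 − (-0.2600))² + … = 1.3778
σ = √[1.3778 / 5] = 0.5249%
VaR = −(r̄ − z·σ) = −(-0.2600 − 1.645 × 0.5249) = −(-1.1235) = 1.1235%

1.12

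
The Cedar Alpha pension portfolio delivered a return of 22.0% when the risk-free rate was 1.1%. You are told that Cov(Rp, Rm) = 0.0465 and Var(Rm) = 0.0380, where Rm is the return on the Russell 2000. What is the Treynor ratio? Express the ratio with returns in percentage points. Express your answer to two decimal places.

17.08

β = Cov / Var = 0.0465 / 0.0380 = 1.2237
Treynor = (Rp − Rf) / β = (22.0% − 1.1%) / 1.2237 = 20.90 / 1.2237 = 17.0793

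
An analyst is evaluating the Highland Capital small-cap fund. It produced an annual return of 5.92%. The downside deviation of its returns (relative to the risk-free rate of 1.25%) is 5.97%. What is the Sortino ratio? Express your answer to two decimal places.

Sortino = (Rp − Rf) / σd = (5.92% − 1.25%) / 5.97% = 4.67% / 5.97% = 0.7822

0.78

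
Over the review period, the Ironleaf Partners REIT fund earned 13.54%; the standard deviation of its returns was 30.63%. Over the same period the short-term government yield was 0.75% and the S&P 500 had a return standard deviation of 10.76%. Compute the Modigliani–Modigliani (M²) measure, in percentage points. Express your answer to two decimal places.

Sharpe = (Rp − Rf) / σp = (13.54% − 0.75%) / 30.63% = 0.4176
M² = Rf + Sharpe × σm = 0.75% + 0.4176 × 10.76% = 5.2434%

5.24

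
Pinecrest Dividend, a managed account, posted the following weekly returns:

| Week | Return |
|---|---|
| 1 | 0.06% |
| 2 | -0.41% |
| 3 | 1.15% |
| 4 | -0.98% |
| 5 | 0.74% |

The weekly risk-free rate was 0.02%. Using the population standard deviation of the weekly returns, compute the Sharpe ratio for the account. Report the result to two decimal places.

r̄ = (0.06 − 0.41 + 1.15 − 0.98 + 0.74) / 5 = 0.1120%
Σ(r − r̄)² = (0.06 − 0.1120)² + (-0.41 − 0.1120)² + … = 2.9395
population σ = √(2.9395 / 5) = √0.5879 = 0.7667%
Sharpe = (r̄ − rf) / σ = (0.1120 − 0.02) / 0.7667 = 0.0920 / 0.7667 = 0.1200

0.12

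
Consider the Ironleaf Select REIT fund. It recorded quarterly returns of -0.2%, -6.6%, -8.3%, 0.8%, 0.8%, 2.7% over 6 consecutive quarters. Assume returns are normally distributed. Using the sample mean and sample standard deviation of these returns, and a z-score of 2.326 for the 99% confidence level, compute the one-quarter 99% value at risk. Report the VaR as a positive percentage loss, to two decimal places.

12.29

Mean return μ = -10.80 / 6 = -1.8000%
Sample std dev = √[101.6200 / 5] = 4.5082%
VaR = −(μ − z·σ) = −(-1.8000 − 2.326 × 4.5082) = −(-12.2861) = 12.2861%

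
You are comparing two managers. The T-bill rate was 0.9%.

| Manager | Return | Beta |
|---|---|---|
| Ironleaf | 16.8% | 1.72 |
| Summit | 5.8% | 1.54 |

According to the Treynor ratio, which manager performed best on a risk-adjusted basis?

Ironleaf

Ironleaf: Treynor = (16.8% − 0.9%) / 1.72 = 9.244
Summit: Treynor = (5.8% − 0.9%) / 1.54 = 3.182
Highest: Ironleaf (9.244).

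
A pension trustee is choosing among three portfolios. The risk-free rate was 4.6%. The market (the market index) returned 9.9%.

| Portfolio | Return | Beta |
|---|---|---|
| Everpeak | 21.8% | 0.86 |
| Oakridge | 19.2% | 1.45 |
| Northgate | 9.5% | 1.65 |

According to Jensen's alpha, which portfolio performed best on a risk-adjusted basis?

Everpeak: α = 21.8% − [4.6% + 0.86 × (9.9% − 4.6%)] = 12.642
Oakridge: α = 19.2% − [4.6% + 1.45 × (9.9% − 4.6%)] = 6.915
Northgate: α = 9.5% − [4.6% + 1.65 × (9.9% − 4.6%)] = -3.845
Highest: Everpeak (12.642).

Everpeak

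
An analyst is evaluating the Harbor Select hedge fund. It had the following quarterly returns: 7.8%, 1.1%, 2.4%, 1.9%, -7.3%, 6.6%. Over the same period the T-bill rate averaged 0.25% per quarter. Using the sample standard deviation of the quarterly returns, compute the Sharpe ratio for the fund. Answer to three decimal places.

0.344

r̄ = (7.8 + 1.1 + 2.4 + 1.9 − 7.3 + 6.6) / 6 = 12.50 / 6 = 2.0833%
Sample std dev = √[142.2283 / 5] = 5.3334%
Sharpe = (r̄ − rf) / σ = (2.0833 − 0.25) / 5.3334 = 1.8333 / 5.3334 = 0.3437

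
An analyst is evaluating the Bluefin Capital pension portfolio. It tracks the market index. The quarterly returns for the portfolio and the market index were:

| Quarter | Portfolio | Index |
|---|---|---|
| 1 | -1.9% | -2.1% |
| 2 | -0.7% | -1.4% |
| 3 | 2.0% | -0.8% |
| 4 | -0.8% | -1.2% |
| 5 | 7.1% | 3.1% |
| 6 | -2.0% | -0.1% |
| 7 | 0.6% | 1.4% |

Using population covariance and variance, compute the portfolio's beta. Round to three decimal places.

r̄p = 0.6143%,  r̄m = -0.1571%
Cov = Σ(rp − r̄p)(rm − r̄m) / 7 = 4.0080
Var(rm) = Σ(rm − r̄m)² / 7 = 2.8367
β = Cov / Var = 4.0080 / 2.8367 = 1.4129

1.413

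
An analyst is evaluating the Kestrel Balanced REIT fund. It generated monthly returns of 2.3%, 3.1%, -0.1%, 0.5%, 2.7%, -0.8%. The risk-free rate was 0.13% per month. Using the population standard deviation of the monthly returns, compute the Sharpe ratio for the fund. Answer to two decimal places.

0.78

Mean return r̄ = 7.70 / 6 = 1.2833%
Σ(r − r̄)² = (2.3 − 1.2833)² + (3.1 − 1.2833)² + … = 13.2083
population σ = √(13.2083 / 6) = √2.2014 = 1.4837%
Sharpe = (r̄ − rf) / σ = (1.2833 − 0.13) / 1.4837 = 1.1533 / 1.4837 = 0.7773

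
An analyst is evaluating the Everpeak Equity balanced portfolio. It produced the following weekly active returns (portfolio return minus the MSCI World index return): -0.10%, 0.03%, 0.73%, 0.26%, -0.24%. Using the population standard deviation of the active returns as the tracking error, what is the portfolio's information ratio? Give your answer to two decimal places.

r̄ = (-0.1 + 0.03 + 0.73 + 0.26 − 0.24) / 5 = 0.680 / 5 = 0.1360%
Σ(r − r̄)² = 0.5765; population σ = √(0.5765/5) = 0.3396%
IR = r̄ / tracking error = 0.1360 / 0.3396 = 0.4005

0.40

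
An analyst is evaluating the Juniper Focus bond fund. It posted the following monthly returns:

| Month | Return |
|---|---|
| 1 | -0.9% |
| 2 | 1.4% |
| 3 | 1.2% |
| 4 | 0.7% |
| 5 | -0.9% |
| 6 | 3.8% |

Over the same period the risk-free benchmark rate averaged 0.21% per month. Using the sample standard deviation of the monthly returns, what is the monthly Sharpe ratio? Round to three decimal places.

0.385

Mean return r̄ = 5.30 / 6 = 0.8833%
Σ(r − r̄)² = (-0.9 − 0.8833)² + (1.4 − 0.8833)² + (1.2 − 0.8833)² + … = 15.2683
sample σ = √(15.2683 / 5) = √3.0537 = 1.7475%
Sharpe = (r̄ − rf) / σ = (0.8833 − 0.21) / 1.7475 = 0.6733 / 1.7475 = 0.3853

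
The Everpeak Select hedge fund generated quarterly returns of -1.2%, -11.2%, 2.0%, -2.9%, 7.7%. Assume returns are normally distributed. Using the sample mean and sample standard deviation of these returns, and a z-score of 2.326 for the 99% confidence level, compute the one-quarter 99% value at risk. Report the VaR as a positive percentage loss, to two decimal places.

r̄ = (-1.2 − 11.2 + 2 − 2.9 + 7.7) / 5 = -1.1200%
Σ(r − r̄)² = (-1.2 − (-1.1200))² + (-11.2 − (-1.1200))² + … = 192.3080
σ = √[192.3080 / 4] = 6.9338%
VaR = −(r̄ − z·σ) = −(-1.1200 − 2.326 × 6.9338) = −(-17.2480) = 17.2480%

17.25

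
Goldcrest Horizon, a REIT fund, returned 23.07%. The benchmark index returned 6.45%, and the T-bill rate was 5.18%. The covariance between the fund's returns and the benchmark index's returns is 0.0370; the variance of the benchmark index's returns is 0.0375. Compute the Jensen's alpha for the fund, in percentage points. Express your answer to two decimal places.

β = Cov / Var = 0.0370 / 0.0375 = 0.9867
E[R] = Rf + β(Rm − Rf) = 5.18% + 0.9867 × (6.45% − 5.18%) = 6.4331%
α = Rp − E[R] = 23.07% − 6.4331% = 16.6369

16.64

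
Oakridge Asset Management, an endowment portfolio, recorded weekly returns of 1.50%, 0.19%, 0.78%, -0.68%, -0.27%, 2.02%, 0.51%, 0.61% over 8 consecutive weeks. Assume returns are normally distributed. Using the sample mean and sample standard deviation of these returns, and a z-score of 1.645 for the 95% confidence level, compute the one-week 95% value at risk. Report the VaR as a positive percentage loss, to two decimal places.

Mean return μ = 4.660 / 8 = 0.5825%
Σ(r − μ)² = (1.5 − 0.5825)² + (0.19 − 0.5825)² + (0.78 − 0.5825)² + … = 5.4280
sample σ = √(5.4280 / 7) = √0.7754 = 0.8806%
VaR = −(μ − z·σ) = −(0.5825 − 1.645 × 0.8806) = −(-0.8661) = 0.8661%

0.87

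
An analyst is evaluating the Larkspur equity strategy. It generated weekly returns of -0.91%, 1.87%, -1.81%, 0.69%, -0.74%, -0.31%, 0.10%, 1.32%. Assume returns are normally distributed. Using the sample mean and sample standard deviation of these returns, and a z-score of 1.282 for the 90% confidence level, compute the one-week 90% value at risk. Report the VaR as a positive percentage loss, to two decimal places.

1.54

Mean return r̄ = 0.210 / 8 = 0.0263%
Σ(r − r̄)² = (-0.91 − 0.0263)² + (1.87 − 0.0263)² + (-1.81 − 0.0263)² + … = 10.4678
sample σ = √(10.4678 / 7) = √1.4954 = 1.2229%
VaR = −(r̄ − z·σ) = −(0.0263 − 1.282 × 1.2229) = −(-1.5415) = 1.5415%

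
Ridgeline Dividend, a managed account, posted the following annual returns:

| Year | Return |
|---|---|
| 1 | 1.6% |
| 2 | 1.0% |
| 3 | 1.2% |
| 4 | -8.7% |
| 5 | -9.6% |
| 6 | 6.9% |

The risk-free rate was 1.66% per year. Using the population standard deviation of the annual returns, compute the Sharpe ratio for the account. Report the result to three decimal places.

μ = (1.6 + 1 + 1.2 − 8.7 − 9.6 + 6.9) / 6 = -7.60 / 6 = -1.2667%
Σ(r − μ)² = 210.8333; population σ = √(210.8333/6) = 5.9278%
Sharpe = (μ − rf) / σ = (-1.2667 − 1.66) / 5.9278 = -2.9267 / 5.9278 = -0.4937

-0.494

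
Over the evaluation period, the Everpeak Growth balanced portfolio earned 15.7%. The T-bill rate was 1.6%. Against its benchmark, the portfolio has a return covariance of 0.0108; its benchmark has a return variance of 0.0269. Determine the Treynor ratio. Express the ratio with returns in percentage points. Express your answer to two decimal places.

β = Cov / Var = 0.0108 / 0.0269 = 0.4015
Treynor = (Rp − Rf) / β = (15.7% − 1.6%) / 0.4015 = 14.10 / 0.4015 = 35.1183

35.12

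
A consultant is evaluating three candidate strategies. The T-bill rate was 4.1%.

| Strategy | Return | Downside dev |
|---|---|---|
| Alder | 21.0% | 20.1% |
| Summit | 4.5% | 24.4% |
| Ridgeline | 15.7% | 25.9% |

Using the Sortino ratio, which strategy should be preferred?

Alder

Alder: Sortino ratio = (21.0% − 4.1%) / 20.1% = 0.841
Summit: Sortino ratio = (4.5% − 4.1%) / 24.4% = 0.016
Ridgeline: Sortino ratio = (15.7% − 4.1%) / 25.9% = 0.448
Highest: Alder (0.841).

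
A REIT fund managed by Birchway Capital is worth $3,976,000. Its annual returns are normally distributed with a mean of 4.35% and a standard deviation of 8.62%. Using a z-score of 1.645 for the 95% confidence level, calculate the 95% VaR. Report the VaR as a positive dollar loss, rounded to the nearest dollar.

Return at the 95% tail: μ − z·σ = 4.35% − 1.645 × 8.62% = 4.35 − 14.1799 = -9.8299%
VaR = −(-9.8299%) × $3,976,000 = 9.8299% × $3,976,000 = $390,837

$390,837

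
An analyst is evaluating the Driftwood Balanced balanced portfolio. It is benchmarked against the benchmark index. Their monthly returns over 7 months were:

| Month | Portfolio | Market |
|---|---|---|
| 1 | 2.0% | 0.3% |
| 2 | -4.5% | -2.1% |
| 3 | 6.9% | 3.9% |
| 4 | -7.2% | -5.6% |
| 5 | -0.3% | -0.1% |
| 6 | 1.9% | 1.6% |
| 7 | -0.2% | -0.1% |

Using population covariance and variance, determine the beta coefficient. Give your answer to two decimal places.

1.51

r̄p = -0.2000%,  r̄m = -0.3000%
Cov = Σ(rp − r̄p)(rm − r̄m) / 7 = 11.4214
Var(rm) = Σ(rm − r̄m)² / 7 = 7.5743
β = Cov / Var = 11.4214 / 7.5743 = 1.5079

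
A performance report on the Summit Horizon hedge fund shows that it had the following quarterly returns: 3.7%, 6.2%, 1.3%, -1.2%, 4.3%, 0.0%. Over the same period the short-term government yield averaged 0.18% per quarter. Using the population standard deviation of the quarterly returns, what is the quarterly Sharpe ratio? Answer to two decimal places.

0.86

μ = (3.7 + 6.2 + 1.3 − 1.2 + 4.3 + 0) / 6 = 14.30 / 6 = 2.3833%
Σ(r − μ)² = (3.7 − 2.3833)² + (6.2 − 2.3833)² + (1.3 − 2.3833)² + … = 39.6683
σ = √[39.6683 / 6] = 2.5713%
Sharpe = (μ − rf) / σ = (2.3833 − 0.18) / 2.5713 = 2.2033 / 2.5713 = 0.8569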